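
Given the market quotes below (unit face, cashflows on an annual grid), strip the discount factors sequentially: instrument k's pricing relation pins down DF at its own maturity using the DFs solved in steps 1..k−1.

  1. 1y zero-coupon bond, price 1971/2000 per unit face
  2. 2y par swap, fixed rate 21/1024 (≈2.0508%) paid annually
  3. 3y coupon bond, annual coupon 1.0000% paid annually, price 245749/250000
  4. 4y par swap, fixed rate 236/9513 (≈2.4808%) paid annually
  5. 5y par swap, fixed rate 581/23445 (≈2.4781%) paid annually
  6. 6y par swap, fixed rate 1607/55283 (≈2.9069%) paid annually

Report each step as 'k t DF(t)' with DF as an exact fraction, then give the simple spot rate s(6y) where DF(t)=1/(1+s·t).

1 1 1971/2000
2 2 9601/10000
3 3 477/500
4 4 566/625
5 5 4419/5000
6 6 8393/10000
s(6y) = (1/(8393/10000) − 1)/(6) = 1607/50358 ≈ 3.1912%

step 1 [1y] zero: DF = P = 1971/2000 ≈ 0.985500
step 2 [2y] swap r/1=21/1024: DF=(1 − 21/1024·(0.985500))/(1+21/1024) = 9601/10000 ≈ 0.960100
step 3 [3y] bond c/1=1/100: DF=(245749/250000 − 1/100·(0.985500+0.960100))/(1+1/100) = 477/500 ≈ 0.954000
step 4 [4y] swap r/1=236/9513: DF=(1 − 236/9513·(0.985500+0.960100+0.954000))/(1+236/9513) = 566/625 ≈ 0.905600
step 5 [5y] swap r/1=581/23445: DF=(1 − 581/23445·(0.985500+0.960100+0.954000+0.905600))/(1+581/23445) = 4419/5000 ≈ 0.883800
step 6 [6y] swap r/1=1607/55283: DF=(1 − 1607/55283·(0.985500+0.960100+0.954000+0.905600+0.883800))/(1+1607/55283) = 8393/10000 ≈ 0.839300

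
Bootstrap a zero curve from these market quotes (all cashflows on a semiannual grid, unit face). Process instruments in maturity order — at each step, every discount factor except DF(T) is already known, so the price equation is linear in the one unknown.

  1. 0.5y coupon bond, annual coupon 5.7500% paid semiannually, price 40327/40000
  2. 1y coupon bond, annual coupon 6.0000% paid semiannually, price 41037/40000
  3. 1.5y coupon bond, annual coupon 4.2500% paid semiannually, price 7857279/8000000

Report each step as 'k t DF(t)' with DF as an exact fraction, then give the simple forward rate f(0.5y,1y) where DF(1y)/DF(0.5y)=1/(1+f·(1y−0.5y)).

step 1 [0.5y] bond c/2=23/800: DF=(40327/40000 − 23/800·(0))/(1+23/800) = 49/50 ≈ 0.980000
step 2 [1y] bond c/2=3/100: DF=(41037/40000 − 3/100·(0.980000))/(1+3/100) = 387/400 ≈ 0.967500
step 3 [1.5y] bond c/2=17/800: DF=(7857279/8000000 − 17/800·(0.980000+0.967500))/(1+17/800) = 2303/2500 ≈ 0.921200

1 1/2 49/50
2 1 387/400
3 3/2 2303/2500
f(0.5y,1y) = ((49/50)/(387/400) − 1)/(1/2) = 10/387 ≈ 2.5840%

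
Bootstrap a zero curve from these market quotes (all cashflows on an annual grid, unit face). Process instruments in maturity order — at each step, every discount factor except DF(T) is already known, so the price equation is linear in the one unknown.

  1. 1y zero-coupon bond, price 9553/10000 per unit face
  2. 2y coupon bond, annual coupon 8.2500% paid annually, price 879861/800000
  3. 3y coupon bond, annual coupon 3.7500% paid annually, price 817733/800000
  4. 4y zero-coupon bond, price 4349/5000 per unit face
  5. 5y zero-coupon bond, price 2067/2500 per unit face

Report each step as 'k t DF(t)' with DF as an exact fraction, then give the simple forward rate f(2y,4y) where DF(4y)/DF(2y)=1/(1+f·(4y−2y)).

step 1 [1y] zero: DF = P = 9553/10000 ≈ 0.955300
step 2 [2y] bond c/1=33/400: DF=(879861/800000 − 33/400·(0.955300))/(1+33/400) = 1179/1250 ≈ 0.943200
step 3 [3y] bond c/1=3/80: DF=(817733/800000 − 3/80·(0.955300+0.943200))/(1+3/80) = 4583/5000 ≈ 0.916600
step 4 [4y] zero: DF = P = 4349/5000 ≈ 0.869800
step 5 [5y] zero: DF = P = 2067/2500 ≈ 0.826800

1 1 9553/10000
2 2 1179/1250
3 3 4583/5000
4 4 4349/5000
5 5 2067/2500
f(2y,4y) = ((1179/1250)/(4349/5000) − 1)/(2) = 367/8698 ≈ 4.2194%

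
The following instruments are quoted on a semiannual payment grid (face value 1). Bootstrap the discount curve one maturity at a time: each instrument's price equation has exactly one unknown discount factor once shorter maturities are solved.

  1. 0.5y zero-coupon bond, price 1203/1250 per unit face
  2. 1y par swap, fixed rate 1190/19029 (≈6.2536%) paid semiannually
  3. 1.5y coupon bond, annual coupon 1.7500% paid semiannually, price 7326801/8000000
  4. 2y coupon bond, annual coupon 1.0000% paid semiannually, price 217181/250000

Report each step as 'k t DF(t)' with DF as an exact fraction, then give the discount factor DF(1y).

1 1/2 1203/1250
2 1 1881/2000
3 3/2 4457/5000
4 2 1701/2000
DF(1y) = 1881/2000 ≈ 0.940500

step 1 [0.5y] zero: DF = P = 1203/1250 ≈ 0.962400
step 2 [1y] swap r/2=595/19029: DF=(1 − 595/19029·(0.962400))/(1+595/19029) = 1881/2000 ≈ 0.940500
step 3 [1.5y] bond c/2=7/800: DF=(7326801/8000000 − 7/800·(0.962400+0.940500))/(1+7/800) = 4457/5000 ≈ 0.891400
step 4 [2y] bond c/2=1/200: DF=(217181/250000 − 1/200·(0.962400+0.940500+0.891400))/(1+1/200) = 1701/2000 ≈ 0.850500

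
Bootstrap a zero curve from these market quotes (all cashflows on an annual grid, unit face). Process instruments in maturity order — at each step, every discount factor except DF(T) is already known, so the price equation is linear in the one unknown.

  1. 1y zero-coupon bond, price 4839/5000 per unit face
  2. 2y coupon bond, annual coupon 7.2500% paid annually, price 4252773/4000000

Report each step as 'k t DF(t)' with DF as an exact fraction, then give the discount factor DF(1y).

1 1 4839/5000
2 2 9259/10000
DF(1y) = 4839/5000 ≈ 0.967800

step 1 [1y] zero: DF = P = 4839/5000 ≈ 0.967800
step 2 [2y] bond c/1=29/400: DF=(4252773/4000000 − 29/400·(0.967800))/(1+29/400) = 9259/10000 ≈ 0.925900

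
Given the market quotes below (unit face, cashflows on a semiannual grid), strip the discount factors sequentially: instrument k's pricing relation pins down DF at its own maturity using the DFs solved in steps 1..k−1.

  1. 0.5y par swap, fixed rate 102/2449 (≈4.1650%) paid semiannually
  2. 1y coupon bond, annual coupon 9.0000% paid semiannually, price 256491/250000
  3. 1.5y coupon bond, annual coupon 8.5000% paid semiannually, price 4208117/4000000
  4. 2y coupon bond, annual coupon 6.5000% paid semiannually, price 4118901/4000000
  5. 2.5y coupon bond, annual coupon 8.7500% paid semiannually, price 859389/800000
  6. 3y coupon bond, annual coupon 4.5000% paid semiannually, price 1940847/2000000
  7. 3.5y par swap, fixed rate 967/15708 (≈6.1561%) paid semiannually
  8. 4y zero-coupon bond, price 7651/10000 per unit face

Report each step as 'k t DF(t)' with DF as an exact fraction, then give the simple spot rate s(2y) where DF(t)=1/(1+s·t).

1 1/2 2449/2500
2 1 2349/2500
3 3/2 9309/10000
4 2 2269/2500
5 5/2 8717/10000
6 3 1059/1250
7 7/2 4033/5000
8 4 7651/10000
s(2y) = (1/(2269/2500) − 1)/(2) = 231/4538 ≈ 5.0903%

step 1 [0.5y] swap r/2=51/2449: DF=(1 − 51/2449·(0))/(1+51/2449) = 2449/2500 ≈ 0.979600
step 2 [1y] bond c/2=9/200: DF=(256491/250000 − 9/200·(0.979600))/(1+9/200) = 2349/2500 ≈ 0.939600
step 3 [1.5y] bond c/2=17/400: DF=(4208117/4000000 − 17/400·(0.979600+0.939600))/(1+17/400) = 9309/10000 ≈ 0.930900
step 4 [2y] bond c/2=13/400: DF=(4118901/4000000 − 13/400·(0.979600+0.939600+0.930900))/(1+13/400) = 2269/2500 ≈ 0.907600
step 5 [2.5y] bond c/2=7/160: DF=(859389/800000 − 7/160·(0.979600+0.939600+0.930900+0.907600))/(1+7/160) = 8717/10000 ≈ 0.871700
step 6 [3y] bond c/2=9/400: DF=(1940847/2000000 − 9/400·(0.979600+0.939600+0.930900+0.907600+0.871700))/(1+9/400) = 1059/1250 ≈ 0.847200
step 7 [3.5y] swap r/2=967/31416: DF=(1 − 967/31416·(0.979600+0.939600+0.930900+0.907600+0.871700+0.847200))/(1+967/31416) = 4033/5000 ≈ 0.806600
step 8 [4y] zero: DF = P = 7651/10000 ≈ 0.765100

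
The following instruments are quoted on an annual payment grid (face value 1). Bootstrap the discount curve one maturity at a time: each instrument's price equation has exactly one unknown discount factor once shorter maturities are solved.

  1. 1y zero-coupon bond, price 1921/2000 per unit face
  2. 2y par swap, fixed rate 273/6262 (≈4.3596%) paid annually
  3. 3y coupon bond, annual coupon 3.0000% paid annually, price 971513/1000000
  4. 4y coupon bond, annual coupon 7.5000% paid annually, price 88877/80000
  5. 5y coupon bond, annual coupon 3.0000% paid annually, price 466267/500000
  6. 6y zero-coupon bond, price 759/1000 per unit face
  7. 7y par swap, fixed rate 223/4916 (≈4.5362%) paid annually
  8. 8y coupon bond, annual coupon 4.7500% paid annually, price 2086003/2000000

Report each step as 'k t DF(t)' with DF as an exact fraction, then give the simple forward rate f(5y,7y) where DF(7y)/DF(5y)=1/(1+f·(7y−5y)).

step 1 [1y] zero: DF = P = 1921/2000 ≈ 0.960500
step 2 [2y] swap r/1=273/6262: DF=(1 − 273/6262·(0.960500))/(1+273/6262) = 9181/10000 ≈ 0.918100
step 3 [3y] bond c/1=3/100: DF=(971513/1000000 − 3/100·(0.960500+0.918100))/(1+3/100) = 1777/2000 ≈ 0.888500
step 4 [4y] bond c/1=3/40: DF=(88877/80000 − 3/40·(0.960500+0.918100+0.888500))/(1+3/40) = 2101/2500 ≈ 0.840400
step 5 [5y] bond c/1=3/100: DF=(466267/500000 − 3/100·(0.960500+0.918100+0.888500+0.840400))/(1+3/100) = 8003/10000 ≈ 0.800300
step 6 [6y] zero: DF = P = 759/1000 ≈ 0.759000
step 7 [7y] swap r/1=223/4916: DF=(1 − 223/4916·(0.960500+0.918100+0.888500+0.840400+0.800300+0.759000))/(1+223/4916) = 1831/2500 ≈ 0.732400
step 8 [8y] bond c/1=19/400: DF=(2086003/2000000 − 19/400·(0.960500+0.918100+0.888500+0.840400+0.800300+0.759000+0.732400))/(1+19/400) = 3641/5000 ≈ 0.728200

1 1 1921/2000
2 2 9181/10000
3 3 1777/2000
4 4 2101/2500
5 5 8003/10000
6 6 759/1000
7 7 1831/2500
8 8 3641/5000
f(5y,7y) = ((8003/10000)/(1831/2500) − 1)/(2) = 679/14648 ≈ 4.6354%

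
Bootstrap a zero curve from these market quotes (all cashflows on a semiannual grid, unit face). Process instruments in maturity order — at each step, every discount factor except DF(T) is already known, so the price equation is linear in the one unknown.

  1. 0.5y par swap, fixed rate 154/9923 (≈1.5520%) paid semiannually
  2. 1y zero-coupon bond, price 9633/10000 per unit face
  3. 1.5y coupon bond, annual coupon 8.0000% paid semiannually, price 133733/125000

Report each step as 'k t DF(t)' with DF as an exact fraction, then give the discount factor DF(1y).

1 1/2 9923/10000
2 1 9633/10000
3 3/2 1907/2000
DF(1y) = 9633/10000 ≈ 0.963300

step 1 [0.5y] swap r/2=77/9923: DF=(1 − 77/9923·(0))/(1+77/9923) = 9923/10000 ≈ 0.992300
step 2 [1y] zero: DF = P = 9633/10000 ≈ 0.963300
step 3 [1.5y] bond c/2=1/25: DF=(133733/125000 − 1/25·(0.992300+0.963300))/(1+1/25) = 1907/2000 ≈ 0.953500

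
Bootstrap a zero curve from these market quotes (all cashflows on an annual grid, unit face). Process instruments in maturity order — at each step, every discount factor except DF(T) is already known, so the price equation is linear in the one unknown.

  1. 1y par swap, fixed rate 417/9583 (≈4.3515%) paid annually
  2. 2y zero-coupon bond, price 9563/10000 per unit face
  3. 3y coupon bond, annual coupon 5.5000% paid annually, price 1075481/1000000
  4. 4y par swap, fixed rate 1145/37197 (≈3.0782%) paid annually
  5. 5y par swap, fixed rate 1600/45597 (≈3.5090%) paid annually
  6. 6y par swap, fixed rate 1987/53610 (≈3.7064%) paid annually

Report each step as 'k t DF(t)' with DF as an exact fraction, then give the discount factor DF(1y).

1 1 9583/10000
2 2 9563/10000
3 3 2299/2500
4 4 1771/2000
5 5 21/25
6 6 8013/10000
DF(1y) = 9583/10000 ≈ 0.958300

step 1 [1y] swap r/1=417/9583: DF=(1 − 417/9583·(0))/(1+417/9583) = 9583/10000 ≈ 0.958300
step 2 [2y] zero: DF = P = 9563/10000 ≈ 0.956300
step 3 [3y] bond c/1=11/200: DF=(1075481/1000000 − 11/200·(0.958300+0.956300))/(1+11/200) = 2299/2500 ≈ 0.919600
step 4 [4y] swap r/1=1145/37197: DF=(1 − 1145/37197·(0.958300+0.956300+0.919600))/(1+1145/37197) = 1771/2000 ≈ 0.885500
step 5 [5y] swap r/1=1600/45597: DF=(1 − 1600/45597·(0.958300+0.956300+0.919600+0.885500))/(1+1600/45597) = 21/25 ≈ 0.840000
step 6 [6y] swap r/1=1987/53610: DF=(1 − 1987/53610·(0.958300+0.956300+0.919600+0.885500+0.840000))/(1+1987/53610) = 8013/10000 ≈ 0.801300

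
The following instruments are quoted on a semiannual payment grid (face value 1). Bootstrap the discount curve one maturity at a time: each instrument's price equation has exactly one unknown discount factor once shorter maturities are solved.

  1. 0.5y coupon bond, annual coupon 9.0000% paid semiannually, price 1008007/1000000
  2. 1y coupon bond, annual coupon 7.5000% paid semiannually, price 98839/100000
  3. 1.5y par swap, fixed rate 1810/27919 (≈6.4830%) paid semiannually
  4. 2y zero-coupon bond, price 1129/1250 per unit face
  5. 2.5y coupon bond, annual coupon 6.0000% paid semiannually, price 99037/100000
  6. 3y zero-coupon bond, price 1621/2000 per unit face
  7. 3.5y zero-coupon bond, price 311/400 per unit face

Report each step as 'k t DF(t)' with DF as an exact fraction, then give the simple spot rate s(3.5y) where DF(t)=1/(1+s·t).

step 1 [0.5y] bond c/2=9/200: DF=(1008007/1000000 − 9/200·(0))/(1+9/200) = 4823/5000 ≈ 0.964600
step 2 [1y] bond c/2=3/80: DF=(98839/100000 − 3/80·(0.964600))/(1+3/80) = 4589/5000 ≈ 0.917800
step 3 [1.5y] swap r/2=905/27919: DF=(1 − 905/27919·(0.964600+0.917800))/(1+905/27919) = 1819/2000 ≈ 0.909500
step 4 [2y] zero: DF = P = 1129/1250 ≈ 0.903200
step 5 [2.5y] bond c/2=3/100: DF=(99037/100000 − 3/100·(0.964600+0.917800+0.909500+0.903200))/(1+3/100) = 8539/10000 ≈ 0.853900
step 6 [3y] zero: DF = P = 1621/2000 ≈ 0.810500
step 7 [3.5y] zero: DF = P = 311/400 ≈ 0.777500

1 1/2 4823/5000
2 1 4589/5000
3 3/2 1819/2000
4 2 1129/1250
5 5/2 8539/10000
6 3 1621/2000
7 7/2 311/400
s(3.5y) = (1/(311/400) − 1)/(7/2) = 178/2177 ≈ 8.1764%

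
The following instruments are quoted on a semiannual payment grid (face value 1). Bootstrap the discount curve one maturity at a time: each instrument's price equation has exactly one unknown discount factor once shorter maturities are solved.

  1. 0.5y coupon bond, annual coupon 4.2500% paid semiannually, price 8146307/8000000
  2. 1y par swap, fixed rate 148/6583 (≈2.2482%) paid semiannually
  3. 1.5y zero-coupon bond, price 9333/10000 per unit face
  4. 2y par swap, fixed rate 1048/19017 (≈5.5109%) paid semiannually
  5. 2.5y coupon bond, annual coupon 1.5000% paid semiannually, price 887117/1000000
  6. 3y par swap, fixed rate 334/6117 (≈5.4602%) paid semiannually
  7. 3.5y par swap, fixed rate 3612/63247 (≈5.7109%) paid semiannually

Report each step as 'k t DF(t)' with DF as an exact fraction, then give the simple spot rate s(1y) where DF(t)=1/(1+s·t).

1 1/2 9971/10000
2 1 4889/5000
3 3/2 9333/10000
4 2 1119/1250
5 5/2 4261/5000
6 3 8497/10000
7 7/2 4097/5000
s(1y) = (1/(4889/5000) − 1)/(1) = 111/4889 ≈ 2.2704%

step 1 [0.5y] bond c/2=17/800: DF=(8146307/8000000 − 17/800·(0))/(1+17/800) = 9971/10000 ≈ 0.997100
step 2 [1y] swap r/2=74/6583: DF=(1 − 74/6583·(0.997100))/(1+74/6583) = 4889/5000 ≈ 0.977800
step 3 [1.5y] zero: DF = P = 9333/10000 ≈ 0.933300
step 4 [2y] swap r/2=524/19017: DF=(1 − 524/19017·(0.997100+0.977800+0.933300))/(1+524/19017) = 1119/1250 ≈ 0.895200
step 5 [2.5y] bond c/2=3/400: DF=(887117/1000000 − 3/400·(0.997100+0.977800+0.933300+0.895200))/(1+3/400) = 4261/5000 ≈ 0.852200
step 6 [3y] swap r/2=167/6117: DF=(1 − 167/6117·(0.997100+0.977800+0.933300+0.895200+0.852200))/(1+167/6117) = 8497/10000 ≈ 0.849700
step 7 [3.5y] swap r/2=1806/63247: DF=(1 − 1806/63247·(0.997100+0.977800+0.933300+0.895200+0.852200+0.849700))/(1+1806/63247) = 4097/5000 ≈ 0.819400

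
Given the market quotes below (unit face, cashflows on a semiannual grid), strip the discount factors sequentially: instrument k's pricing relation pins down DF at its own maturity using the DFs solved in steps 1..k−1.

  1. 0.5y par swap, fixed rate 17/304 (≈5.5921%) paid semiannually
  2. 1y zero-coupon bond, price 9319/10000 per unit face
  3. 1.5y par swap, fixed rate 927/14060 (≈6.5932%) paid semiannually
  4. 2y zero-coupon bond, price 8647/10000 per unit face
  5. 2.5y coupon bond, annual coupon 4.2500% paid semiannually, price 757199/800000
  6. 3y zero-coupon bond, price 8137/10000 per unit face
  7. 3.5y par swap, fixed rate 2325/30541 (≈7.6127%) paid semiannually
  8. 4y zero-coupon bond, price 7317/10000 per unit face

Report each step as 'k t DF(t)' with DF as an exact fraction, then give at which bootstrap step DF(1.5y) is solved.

step 1 [0.5y] swap r/2=17/608: DF=(1 − 17/608·(0))/(1+17/608) = 608/625 ≈ 0.972800
step 2 [1y] zero: DF = P = 9319/10000 ≈ 0.931900
step 3 [1.5y] swap r/2=927/28120: DF=(1 − 927/28120·(0.972800+0.931900))/(1+927/28120) = 9073/10000 ≈ 0.907300
step 4 [2y] zero: DF = P = 8647/10000 ≈ 0.864700
step 5 [2.5y] bond c/2=17/800: DF=(757199/800000 − 17/800·(0.972800+0.931900+0.907300+0.864700))/(1+17/800) = 8503/10000 ≈ 0.850300
step 6 [3y] zero: DF = P = 8137/10000 ≈ 0.813700
step 7 [3.5y] swap r/2=2325/61082: DF=(1 − 2325/61082·(0.972800+0.931900+0.907300+0.864700+0.850300+0.813700))/(1+2325/61082) = 307/400 ≈ 0.767500
step 8 [4y] zero: DF = P = 7317/10000 ≈ 0.731700

1 1/2 608/625
2 1 9319/10000
3 3/2 9073/10000
4 2 8647/10000
5 5/2 8503/10000
6 3 8137/10000
7 7/2 307/400
8 4 7317/10000
DF(1.5y) is solved at step 3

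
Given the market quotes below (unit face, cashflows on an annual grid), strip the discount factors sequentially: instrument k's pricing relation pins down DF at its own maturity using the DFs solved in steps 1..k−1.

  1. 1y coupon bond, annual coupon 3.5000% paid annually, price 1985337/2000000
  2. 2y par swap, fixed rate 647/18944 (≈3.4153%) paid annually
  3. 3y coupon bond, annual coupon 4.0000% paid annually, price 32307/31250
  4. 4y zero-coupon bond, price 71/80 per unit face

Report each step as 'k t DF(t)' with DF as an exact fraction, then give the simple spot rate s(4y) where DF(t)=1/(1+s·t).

step 1 [1y] bond c/1=7/200: DF=(1985337/2000000 − 7/200·(0))/(1+7/200) = 9591/10000 ≈ 0.959100
step 2 [2y] swap r/1=647/18944: DF=(1 − 647/18944·(0.959100))/(1+647/18944) = 9353/10000 ≈ 0.935300
step 3 [3y] bond c/1=1/25: DF=(32307/31250 − 1/25·(0.959100+0.935300))/(1+1/25) = 2303/2500 ≈ 0.921200
step 4 [4y] zero: DF = P = 71/80 ≈ 0.887500

1 1 9591/10000
2 2 9353/10000
3 3 2303/2500
4 4 71/80
s(4y) = (1/(71/80) − 1)/(4) = 9/284 ≈ 3.1690%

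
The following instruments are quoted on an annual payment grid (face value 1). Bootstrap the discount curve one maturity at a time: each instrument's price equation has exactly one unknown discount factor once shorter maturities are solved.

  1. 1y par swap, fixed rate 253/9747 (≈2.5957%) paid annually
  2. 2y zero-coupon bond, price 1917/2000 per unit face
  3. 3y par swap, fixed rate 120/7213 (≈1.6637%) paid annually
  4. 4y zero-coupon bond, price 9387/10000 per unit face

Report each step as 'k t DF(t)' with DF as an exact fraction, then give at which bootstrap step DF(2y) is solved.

step 1 [1y] swap r/1=253/9747: DF=(1 − 253/9747·(0))/(1+253/9747) = 9747/10000 ≈ 0.974700
step 2 [2y] zero: DF = P = 1917/2000 ≈ 0.958500
step 3 [3y] swap r/1=120/7213: DF=(1 − 120/7213·(0.974700+0.958500))/(1+120/7213) = 119/125 ≈ 0.952000
step 4 [4y] zero: DF = P = 9387/10000 ≈ 0.938700

1 1 9747/10000
2 2 1917/2000
3 3 119/125
4 4 9387/10000
DF(2y) is solved at step 2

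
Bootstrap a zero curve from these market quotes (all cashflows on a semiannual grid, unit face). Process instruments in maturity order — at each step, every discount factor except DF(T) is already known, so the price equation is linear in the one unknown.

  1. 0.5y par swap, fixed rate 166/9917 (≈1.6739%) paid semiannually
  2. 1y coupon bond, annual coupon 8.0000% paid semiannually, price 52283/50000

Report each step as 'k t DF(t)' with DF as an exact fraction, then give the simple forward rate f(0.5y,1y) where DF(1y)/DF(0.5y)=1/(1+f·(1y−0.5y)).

step 1 [0.5y] swap r/2=83/9917: DF=(1 − 83/9917·(0))/(1+83/9917) = 9917/10000 ≈ 0.991700
step 2 [1y] bond c/2=1/25: DF=(52283/50000 − 1/25·(0.991700))/(1+1/25) = 9673/10000 ≈ 0.967300

1 1/2 9917/10000
2 1 9673/10000
f(0.5y,1y) = ((9917/10000)/(9673/10000) − 1)/(1/2) = 488/9673 ≈ 5.0450%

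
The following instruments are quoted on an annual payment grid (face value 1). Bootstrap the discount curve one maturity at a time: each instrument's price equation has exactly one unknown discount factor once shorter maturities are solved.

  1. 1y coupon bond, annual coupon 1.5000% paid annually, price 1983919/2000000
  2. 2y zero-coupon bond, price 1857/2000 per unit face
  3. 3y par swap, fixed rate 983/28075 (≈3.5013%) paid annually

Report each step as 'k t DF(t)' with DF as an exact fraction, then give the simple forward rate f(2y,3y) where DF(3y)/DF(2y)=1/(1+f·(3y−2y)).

step 1 [1y] bond c/1=3/200: DF=(1983919/2000000 − 3/200·(0))/(1+3/200) = 9773/10000 ≈ 0.977300
step 2 [2y] zero: DF = P = 1857/2000 ≈ 0.928500
step 3 [3y] swap r/1=983/28075: DF=(1 − 983/28075·(0.977300+0.928500))/(1+983/28075) = 9017/10000 ≈ 0.901700

1 1 9773/10000
2 2 1857/2000
3 3 9017/10000
f(2y,3y) = ((1857/2000)/(9017/10000) − 1)/(1) = 268/9017 ≈ 2.9722%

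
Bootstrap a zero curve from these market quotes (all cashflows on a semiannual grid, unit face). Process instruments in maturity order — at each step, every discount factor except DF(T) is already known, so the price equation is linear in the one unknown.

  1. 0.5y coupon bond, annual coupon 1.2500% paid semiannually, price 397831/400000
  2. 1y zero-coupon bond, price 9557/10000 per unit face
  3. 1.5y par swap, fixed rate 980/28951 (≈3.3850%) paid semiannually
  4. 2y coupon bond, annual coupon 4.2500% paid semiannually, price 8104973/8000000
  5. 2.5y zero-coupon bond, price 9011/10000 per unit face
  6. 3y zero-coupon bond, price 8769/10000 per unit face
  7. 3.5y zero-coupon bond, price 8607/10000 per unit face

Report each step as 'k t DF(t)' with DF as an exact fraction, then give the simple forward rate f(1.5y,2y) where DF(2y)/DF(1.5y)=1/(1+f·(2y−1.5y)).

step 1 [0.5y] bond c/2=1/160: DF=(397831/400000 − 1/160·(0))/(1+1/160) = 2471/2500 ≈ 0.988400
step 2 [1y] zero: DF = P = 9557/10000 ≈ 0.955700
step 3 [1.5y] swap r/2=490/28951: DF=(1 − 490/28951·(0.988400+0.955700))/(1+490/28951) = 951/1000 ≈ 0.951000
step 4 [2y] bond c/2=17/800: DF=(8104973/8000000 − 17/800·(0.988400+0.955700+0.951000))/(1+17/800) = 4659/5000 ≈ 0.931800
step 5 [2.5y] zero: DF = P = 9011/10000 ≈ 0.901100
step 6 [3y] zero: DF = P = 8769/10000 ≈ 0.876900
step 7 [3.5y] zero: DF = P = 8607/10000 ≈ 0.860700

1 1/2 2471/2500
2 1 9557/10000
3 3/2 951/1000
4 2 4659/5000
5 5/2 9011/10000
6 3 8769/10000
7 7/2 8607/10000
f(1.5y,2y) = ((951/1000)/(4659/5000) − 1)/(1/2) = 64/1553 ≈ 4.1211%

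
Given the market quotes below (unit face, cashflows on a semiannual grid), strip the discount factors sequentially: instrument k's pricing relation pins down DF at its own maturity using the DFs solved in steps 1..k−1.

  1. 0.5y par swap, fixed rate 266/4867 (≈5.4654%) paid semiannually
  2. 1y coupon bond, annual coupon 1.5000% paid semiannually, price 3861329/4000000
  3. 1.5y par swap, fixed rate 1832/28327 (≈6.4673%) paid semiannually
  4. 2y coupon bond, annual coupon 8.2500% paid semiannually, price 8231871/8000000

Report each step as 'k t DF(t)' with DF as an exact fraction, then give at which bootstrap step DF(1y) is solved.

1 1/2 4867/5000
2 1 9509/10000
3 3/2 2271/2500
4 2 219/250
DF(1y) is solved at step 2

step 1 [0.5y] swap r/2=133/4867: DF=(1 − 133/4867·(0))/(1+133/4867) = 4867/5000 ≈ 0.973400
step 2 [1y] bond c/2=3/400: DF=(3861329/4000000 − 3/400·(0.973400))/(1+3/400) = 9509/10000 ≈ 0.950900
step 3 [1.5y] swap r/2=916/28327: DF=(1 − 916/28327·(0.973400+0.950900))/(1+916/28327) = 2271/2500 ≈ 0.908400
step 4 [2y] bond c/2=33/800: DF=(8231871/8000000 − 33/800·(0.973400+0.950900+0.908400))/(1+33/800) = 219/250 ≈ 0.876000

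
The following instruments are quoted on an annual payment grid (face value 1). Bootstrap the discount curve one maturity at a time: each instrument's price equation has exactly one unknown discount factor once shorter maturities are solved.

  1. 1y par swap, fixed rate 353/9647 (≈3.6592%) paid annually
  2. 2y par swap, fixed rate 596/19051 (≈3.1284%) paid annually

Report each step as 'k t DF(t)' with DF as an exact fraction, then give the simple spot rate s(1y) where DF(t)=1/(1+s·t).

1 1 9647/10000
2 2 2351/2500
s(1y) = (1/(9647/10000) − 1)/(1) = 353/9647 ≈ 3.6592%

step 1 [1y] swap r/1=353/9647: DF=(1 − 353/9647·(0))/(1+353/9647) = 9647/10000 ≈ 0.964700
step 2 [2y] swap r/1=596/19051: DF=(1 − 596/19051·(0.964700))/(1+596/19051) = 2351/2500 ≈ 0.940400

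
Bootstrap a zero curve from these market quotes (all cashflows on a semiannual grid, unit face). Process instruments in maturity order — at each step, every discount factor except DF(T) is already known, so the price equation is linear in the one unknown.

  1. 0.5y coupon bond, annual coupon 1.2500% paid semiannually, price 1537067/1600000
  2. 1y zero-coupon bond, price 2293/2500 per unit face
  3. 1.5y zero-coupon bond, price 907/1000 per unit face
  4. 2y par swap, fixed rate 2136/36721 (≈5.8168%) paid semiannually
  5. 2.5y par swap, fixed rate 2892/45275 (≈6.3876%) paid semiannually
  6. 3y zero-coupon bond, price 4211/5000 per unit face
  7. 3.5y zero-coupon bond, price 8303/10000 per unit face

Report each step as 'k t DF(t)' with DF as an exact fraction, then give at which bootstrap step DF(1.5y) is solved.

1 1/2 9547/10000
2 1 2293/2500
3 3/2 907/1000
4 2 2233/2500
5 5/2 4277/5000
6 3 4211/5000
7 7/2 8303/10000
DF(1.5y) is solved at step 3

step 1 [0.5y] bond c/2=1/160: DF=(1537067/1600000 − 1/160·(0))/(1+1/160) = 9547/10000 ≈ 0.954700
step 2 [1y] zero: DF = P = 2293/2500 ≈ 0.917200
step 3 [1.5y] zero: DF = P = 907/1000 ≈ 0.907000
step 4 [2y] swap r/2=1068/36721: DF=(1 − 1068/36721·(0.954700+0.917200+0.907000))/(1+1068/36721) = 2233/2500 ≈ 0.893200
step 5 [2.5y] swap r/2=1446/45275: DF=(1 − 1446/45275·(0.954700+0.917200+0.907000+0.893200))/(1+1446/45275) = 4277/5000 ≈ 0.855400
step 6 [3y] zero: DF = P = 4211/5000 ≈ 0.842200
step 7 [3.5y] zero: DF = P = 8303/10000 ≈ 0.830300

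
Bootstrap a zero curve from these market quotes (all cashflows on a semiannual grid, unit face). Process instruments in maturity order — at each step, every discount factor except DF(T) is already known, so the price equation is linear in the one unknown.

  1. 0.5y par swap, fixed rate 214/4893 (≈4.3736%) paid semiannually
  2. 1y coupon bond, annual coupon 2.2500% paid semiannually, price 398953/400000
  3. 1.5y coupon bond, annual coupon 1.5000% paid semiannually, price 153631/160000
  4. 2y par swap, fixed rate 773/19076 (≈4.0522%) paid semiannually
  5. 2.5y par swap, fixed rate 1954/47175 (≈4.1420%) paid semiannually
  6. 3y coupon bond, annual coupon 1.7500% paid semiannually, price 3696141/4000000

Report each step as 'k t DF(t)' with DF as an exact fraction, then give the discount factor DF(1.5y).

1 1/2 4893/5000
2 1 4877/5000
3 3/2 1877/2000
4 2 9227/10000
5 5/2 9023/10000
6 3 8751/10000
DF(1.5y) = 1877/2000 ≈ 0.938500

step 1 [0.5y] swap r/2=107/4893: DF=(1 − 107/4893·(0))/(1+107/4893) = 4893/5000 ≈ 0.978600
step 2 [1y] bond c/2=9/800: DF=(398953/400000 − 9/800·(0.978600))/(1+9/800) = 4877/5000 ≈ 0.975400
step 3 [1.5y] bond c/2=3/400: DF=(153631/160000 − 3/400·(0.978600+0.975400))/(1+3/400) = 1877/2000 ≈ 0.938500
step 4 [2y] swap r/2=773/38152: DF=(1 − 773/38152·(0.978600+0.975400+0.938500))/(1+773/38152) = 9227/10000 ≈ 0.922700
step 5 [2.5y] swap r/2=977/47175: DF=(1 − 977/47175·(0.978600+0.975400+0.938500+0.922700))/(1+977/47175) = 9023/10000 ≈ 0.902300
step 6 [3y] bond c/2=7/800: DF=(3696141/4000000 − 7/800·(0.978600+0.975400+0.938500+0.922700+0.902300))/(1+7/800) = 8751/10000 ≈ 0.875100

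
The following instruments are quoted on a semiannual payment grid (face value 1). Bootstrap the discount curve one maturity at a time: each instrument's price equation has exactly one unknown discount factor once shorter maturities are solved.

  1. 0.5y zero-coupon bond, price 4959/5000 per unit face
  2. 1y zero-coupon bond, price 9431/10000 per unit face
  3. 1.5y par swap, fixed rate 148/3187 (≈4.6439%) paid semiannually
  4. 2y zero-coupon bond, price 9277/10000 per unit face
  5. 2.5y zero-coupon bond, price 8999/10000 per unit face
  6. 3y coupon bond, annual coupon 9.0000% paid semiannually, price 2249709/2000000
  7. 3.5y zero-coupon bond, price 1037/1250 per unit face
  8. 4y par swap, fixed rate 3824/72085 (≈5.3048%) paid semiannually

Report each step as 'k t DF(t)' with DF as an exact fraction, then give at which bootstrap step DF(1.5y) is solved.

step 1 [0.5y] zero: DF = P = 4959/5000 ≈ 0.991800
step 2 [1y] zero: DF = P = 9431/10000 ≈ 0.943100
step 3 [1.5y] swap r/2=74/3187: DF=(1 − 74/3187·(0.991800+0.943100))/(1+74/3187) = 4667/5000 ≈ 0.933400
step 4 [2y] zero: DF = P = 9277/10000 ≈ 0.927700
step 5 [2.5y] zero: DF = P = 8999/10000 ≈ 0.899900
step 6 [3y] bond c/2=9/200: DF=(2249709/2000000 − 9/200·(0.991800+0.943100+0.933400+0.927700+0.899900))/(1+9/200) = 4371/5000 ≈ 0.874200
step 7 [3.5y] zero: DF = P = 1037/1250 ≈ 0.829600
step 8 [4y] swap r/2=1912/72085: DF=(1 − 1912/72085·(0.991800+0.943100+0.933400+0.927700+0.899900+0.874200+0.829600))/(1+1912/72085) = 1011/1250 ≈ 0.808800

1 1/2 4959/5000
2 1 9431/10000
3 3/2 4667/5000
4 2 9277/10000
5 5/2 8999/10000
6 3 4371/5000
7 7/2 1037/1250
8 4 1011/1250
DF(1.5y) is solved at step 3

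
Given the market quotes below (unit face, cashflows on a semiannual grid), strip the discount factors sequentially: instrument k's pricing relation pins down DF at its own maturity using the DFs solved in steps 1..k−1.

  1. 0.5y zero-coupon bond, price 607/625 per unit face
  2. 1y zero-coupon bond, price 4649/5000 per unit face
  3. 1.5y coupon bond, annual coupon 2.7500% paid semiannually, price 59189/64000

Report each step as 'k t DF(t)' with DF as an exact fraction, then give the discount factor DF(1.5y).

1 1/2 607/625
2 1 4649/5000
3 3/2 1773/2000
DF(1.5y) = 1773/2000 ≈ 0.886500

step 1 [0.5y] zero: DF = P = 607/625 ≈ 0.971200
step 2 [1y] zero: DF = P = 4649/5000 ≈ 0.929800
step 3 [1.5y] bond c/2=11/800: DF=(59189/64000 − 11/800·(0.971200+0.929800))/(1+11/800) = 1773/2000 ≈ 0.886500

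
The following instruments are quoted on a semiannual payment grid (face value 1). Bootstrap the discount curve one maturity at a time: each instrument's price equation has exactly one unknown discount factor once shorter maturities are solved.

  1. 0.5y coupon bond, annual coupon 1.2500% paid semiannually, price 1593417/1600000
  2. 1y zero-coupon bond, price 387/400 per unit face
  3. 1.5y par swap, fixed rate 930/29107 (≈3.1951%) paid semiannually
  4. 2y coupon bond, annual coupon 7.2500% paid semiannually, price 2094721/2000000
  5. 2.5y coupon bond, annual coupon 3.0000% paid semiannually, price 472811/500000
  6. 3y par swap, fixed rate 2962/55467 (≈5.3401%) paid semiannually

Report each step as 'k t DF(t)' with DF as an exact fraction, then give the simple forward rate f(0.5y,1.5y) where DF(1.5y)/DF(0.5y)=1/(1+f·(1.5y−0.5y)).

1 1/2 9897/10000
2 1 387/400
3 3/2 1907/2000
4 2 9089/10000
5 5/2 547/625
6 3 8519/10000
f(0.5y,1.5y) = ((9897/10000)/(1907/2000) − 1)/(1) = 362/9535 ≈ 3.7965%

step 1 [0.5y] bond c/2=1/160: DF=(1593417/1600000 − 1/160·(0))/(1+1/160) = 9897/10000 ≈ 0.989700
step 2 [1y] zero: DF = P = 387/400 ≈ 0.967500
step 3 [1.5y] swap r/2=465/29107: DF=(1 − 465/29107·(0.989700+0.967500))/(1+465/29107) = 1907/2000 ≈ 0.953500
step 4 [2y] bond c/2=29/800: DF=(2094721/2000000 − 29/800·(0.989700+0.967500+0.953500))/(1+29/800) = 9089/10000 ≈ 0.908900
step 5 [2.5y] bond c/2=3/200: DF=(472811/500000 − 3/200·(0.989700+0.967500+0.953500+0.908900))/(1+3/200) = 547/625 ≈ 0.875200
step 6 [3y] swap r/2=1481/55467: DF=(1 − 1481/55467·(0.989700+0.967500+0.953500+0.908900+0.875200))/(1+1481/55467) = 8519/10000 ≈ 0.851900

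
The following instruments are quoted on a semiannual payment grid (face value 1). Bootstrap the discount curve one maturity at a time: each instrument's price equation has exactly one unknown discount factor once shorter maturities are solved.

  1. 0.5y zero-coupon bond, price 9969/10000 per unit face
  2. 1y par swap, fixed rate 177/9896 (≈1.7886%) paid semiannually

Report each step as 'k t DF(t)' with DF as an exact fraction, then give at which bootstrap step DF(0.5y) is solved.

step 1 [0.5y] zero: DF = P = 9969/10000 ≈ 0.996900
step 2 [1y] swap r/2=177/19792: DF=(1 − 177/19792·(0.996900))/(1+177/19792) = 9823/10000 ≈ 0.982300

1 1/2 9969/10000
2 1 9823/10000
DF(0.5y) is solved at step 1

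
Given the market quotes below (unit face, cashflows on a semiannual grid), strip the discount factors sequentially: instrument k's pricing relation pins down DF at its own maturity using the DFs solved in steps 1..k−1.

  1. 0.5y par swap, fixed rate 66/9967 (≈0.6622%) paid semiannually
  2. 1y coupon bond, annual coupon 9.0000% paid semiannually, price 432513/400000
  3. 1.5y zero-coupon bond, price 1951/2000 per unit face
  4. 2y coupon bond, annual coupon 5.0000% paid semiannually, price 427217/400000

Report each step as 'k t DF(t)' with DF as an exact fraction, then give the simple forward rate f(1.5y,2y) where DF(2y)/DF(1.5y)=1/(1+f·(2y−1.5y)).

1 1/2 9967/10000
2 1 4959/5000
3 3/2 1951/2000
4 2 9697/10000
f(1.5y,2y) = ((1951/2000)/(9697/10000) − 1)/(1/2) = 116/9697 ≈ 1.1962%

step 1 [0.5y] swap r/2=33/9967: DF=(1 − 33/9967·(0))/(1+33/9967) = 9967/10000 ≈ 0.996700
step 2 [1y] bond c/2=9/200: DF=(432513/400000 − 9/200·(0.996700))/(1+9/200) = 4959/5000 ≈ 0.991800
step 3 [1.5y] zero: DF = P = 1951/2000 ≈ 0.975500
step 4 [2y] bond c/2=1/40: DF=(427217/400000 − 1/40·(0.996700+0.991800+0.975500))/(1+1/40) = 9697/10000 ≈ 0.969700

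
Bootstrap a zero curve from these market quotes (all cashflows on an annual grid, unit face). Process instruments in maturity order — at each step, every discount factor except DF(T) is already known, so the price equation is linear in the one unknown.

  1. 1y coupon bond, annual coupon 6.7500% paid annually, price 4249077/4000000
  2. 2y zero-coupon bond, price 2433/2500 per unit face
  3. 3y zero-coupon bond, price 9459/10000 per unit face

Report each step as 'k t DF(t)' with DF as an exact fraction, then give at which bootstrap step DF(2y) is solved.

1 1 9951/10000
2 2 2433/2500
3 3 9459/10000
DF(2y) is solved at step 2

step 1 [1y] bond c/1=27/400: DF=(4249077/4000000 − 27/400·(0))/(1+27/400) = 9951/10000 ≈ 0.995100
step 2 [2y] zero: DF = P = 2433/2500 ≈ 0.973200
step 3 [3y] zero: DF = P = 9459/10000 ≈ 0.945900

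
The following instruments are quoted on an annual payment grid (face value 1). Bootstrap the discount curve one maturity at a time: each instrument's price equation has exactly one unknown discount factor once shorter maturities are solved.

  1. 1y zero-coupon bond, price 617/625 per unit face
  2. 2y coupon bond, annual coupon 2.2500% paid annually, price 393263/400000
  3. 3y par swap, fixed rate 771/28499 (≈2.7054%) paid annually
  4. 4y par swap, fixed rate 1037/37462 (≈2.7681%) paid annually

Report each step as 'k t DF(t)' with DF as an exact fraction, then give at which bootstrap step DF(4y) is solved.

step 1 [1y] zero: DF = P = 617/625 ≈ 0.987200
step 2 [2y] bond c/1=9/400: DF=(393263/400000 − 9/400·(0.987200))/(1+9/400) = 4699/5000 ≈ 0.939800
step 3 [3y] swap r/1=771/28499: DF=(1 − 771/28499·(0.987200+0.939800))/(1+771/28499) = 9229/10000 ≈ 0.922900
step 4 [4y] swap r/1=1037/37462: DF=(1 − 1037/37462·(0.987200+0.939800+0.922900))/(1+1037/37462) = 8963/10000 ≈ 0.896300

1 1 617/625
2 2 4699/5000
3 3 9229/10000
4 4 8963/10000
DF(4y) is solved at step 4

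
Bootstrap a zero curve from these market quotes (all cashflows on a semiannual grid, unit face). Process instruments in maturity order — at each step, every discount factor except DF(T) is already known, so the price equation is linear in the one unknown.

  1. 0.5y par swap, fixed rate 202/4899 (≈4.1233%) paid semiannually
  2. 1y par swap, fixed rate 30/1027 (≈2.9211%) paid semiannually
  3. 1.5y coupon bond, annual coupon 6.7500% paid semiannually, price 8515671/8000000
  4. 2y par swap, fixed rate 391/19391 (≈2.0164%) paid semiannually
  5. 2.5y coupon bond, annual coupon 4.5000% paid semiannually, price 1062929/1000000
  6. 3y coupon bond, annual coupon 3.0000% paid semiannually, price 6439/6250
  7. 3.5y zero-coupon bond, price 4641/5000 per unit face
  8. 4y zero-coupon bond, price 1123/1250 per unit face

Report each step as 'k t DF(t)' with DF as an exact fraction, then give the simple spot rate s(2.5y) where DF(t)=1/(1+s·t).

1 1/2 4899/5000
2 1 1943/2000
3 3/2 483/500
4 2 9609/10000
5 5/2 4771/5000
6 3 2359/2500
7 7/2 4641/5000
8 4 1123/1250
s(2.5y) = (1/(4771/5000) − 1)/(5/2) = 458/23855 ≈ 1.9199%

step 1 [0.5y] swap r/2=101/4899: DF=(1 − 101/4899·(0))/(1+101/4899) = 4899/5000 ≈ 0.979800
step 2 [1y] swap r/2=15/1027: DF=(1 − 15/1027·(0.979800))/(1+15/1027) = 1943/2000 ≈ 0.971500
step 3 [1.5y] bond c/2=27/800: DF=(8515671/8000000 − 27/800·(0.979800+0.971500))/(1+27/800) = 483/500 ≈ 0.966000
step 4 [2y] swap r/2=391/38782: DF=(1 − 391/38782·(0.979800+0.971500+0.966000))/(1+391/38782) = 9609/10000 ≈ 0.960900
step 5 [2.5y] bond c/2=9/400: DF=(1062929/1000000 − 9/400·(0.979800+0.971500+0.966000+0.960900))/(1+9/400) = 4771/5000 ≈ 0.954200
step 6 [3y] bond c/2=3/200: DF=(6439/6250 − 3/200·(0.979800+0.971500+0.966000+0.960900+0.954200))/(1+3/200) = 2359/2500 ≈ 0.943600
step 7 [3.5y] zero: DF = P = 4641/5000 ≈ 0.928200
step 8 [4y] zero: DF = P = 1123/1250 ≈ 0.898400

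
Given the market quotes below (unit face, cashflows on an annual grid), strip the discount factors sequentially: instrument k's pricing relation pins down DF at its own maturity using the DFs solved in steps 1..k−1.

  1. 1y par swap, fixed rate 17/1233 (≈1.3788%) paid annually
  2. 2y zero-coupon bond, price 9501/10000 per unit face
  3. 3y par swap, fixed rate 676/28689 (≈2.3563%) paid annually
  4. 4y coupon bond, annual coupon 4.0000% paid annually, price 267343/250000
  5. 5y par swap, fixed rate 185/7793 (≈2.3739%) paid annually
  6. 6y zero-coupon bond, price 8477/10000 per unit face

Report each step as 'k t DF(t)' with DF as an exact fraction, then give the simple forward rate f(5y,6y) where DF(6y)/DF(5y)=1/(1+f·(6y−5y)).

step 1 [1y] swap r/1=17/1233: DF=(1 − 17/1233·(0))/(1+17/1233) = 1233/1250 ≈ 0.986400
step 2 [2y] zero: DF = P = 9501/10000 ≈ 0.950100
step 3 [3y] swap r/1=676/28689: DF=(1 − 676/28689·(0.986400+0.950100))/(1+676/28689) = 2331/2500 ≈ 0.932400
step 4 [4y] bond c/1=1/25: DF=(267343/250000 − 1/25·(0.986400+0.950100+0.932400))/(1+1/25) = 9179/10000 ≈ 0.917900
step 5 [5y] swap r/1=185/7793: DF=(1 − 185/7793·(0.986400+0.950100+0.932400+0.917900))/(1+185/7793) = 889/1000 ≈ 0.889000
step 6 [6y] zero: DF = P = 8477/10000 ≈ 0.847700

1 1 1233/1250
2 2 9501/10000
3 3 2331/2500
4 4 9179/10000
5 5 889/1000
6 6 8477/10000
f(5y,6y) = ((889/1000)/(8477/10000) − 1)/(1) = 59/1211 ≈ 4.8720%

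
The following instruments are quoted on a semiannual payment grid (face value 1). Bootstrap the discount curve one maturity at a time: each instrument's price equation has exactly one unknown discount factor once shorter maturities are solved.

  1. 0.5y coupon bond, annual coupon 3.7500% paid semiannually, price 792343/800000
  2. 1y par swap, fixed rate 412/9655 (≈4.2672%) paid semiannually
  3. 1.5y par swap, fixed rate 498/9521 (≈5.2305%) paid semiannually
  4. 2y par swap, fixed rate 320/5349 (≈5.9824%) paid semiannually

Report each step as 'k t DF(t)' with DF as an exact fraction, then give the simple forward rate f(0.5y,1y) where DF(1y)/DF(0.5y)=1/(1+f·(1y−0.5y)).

1 1/2 4861/5000
2 1 2397/2500
3 3/2 9253/10000
4 2 111/125
f(0.5y,1y) = ((4861/5000)/(2397/2500) − 1)/(1/2) = 67/2397 ≈ 2.7952%

step 1 [0.5y] bond c/2=3/160: DF=(792343/800000 − 3/160·(0))/(1+3/160) = 4861/5000 ≈ 0.972200
step 2 [1y] swap r/2=206/9655: DF=(1 − 206/9655·(0.972200))/(1+206/9655) = 2397/2500 ≈ 0.958800
step 3 [1.5y] swap r/2=249/9521: DF=(1 − 249/9521·(0.972200+0.958800))/(1+249/9521) = 9253/10000 ≈ 0.925300
step 4 [2y] swap r/2=160/5349: DF=(1 − 160/5349·(0.972200+0.958800+0.925300))/(1+160/5349) = 111/125 ≈ 0.888000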